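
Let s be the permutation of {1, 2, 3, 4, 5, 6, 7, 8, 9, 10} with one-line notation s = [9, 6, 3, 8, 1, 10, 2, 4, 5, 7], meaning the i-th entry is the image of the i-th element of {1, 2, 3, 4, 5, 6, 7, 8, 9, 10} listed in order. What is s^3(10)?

Tracing 10 → 7 → … returns to 10 after 4 steps, so 10 lies in a 4-cycle (2, 6, 10, 7).
Stepping 3 places around the cycle: 10 → 7 → 2 → 6.

6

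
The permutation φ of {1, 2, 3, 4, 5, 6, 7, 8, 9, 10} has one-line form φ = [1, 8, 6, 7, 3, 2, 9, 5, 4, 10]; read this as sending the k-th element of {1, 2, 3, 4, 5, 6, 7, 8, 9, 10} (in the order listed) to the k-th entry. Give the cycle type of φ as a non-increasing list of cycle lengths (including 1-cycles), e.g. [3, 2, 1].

[5, 3, 1, 1]

The disjoint cycles are (1)(2, 8, 5, 3, 6)(4, 7, 9)(10), with lengths 5, 3, 1, 1 in non-increasing order.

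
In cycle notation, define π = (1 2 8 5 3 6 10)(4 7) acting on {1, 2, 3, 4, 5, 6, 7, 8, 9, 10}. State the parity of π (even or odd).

odd

The cycle lengths are 7, 2, 1.
A cycle of length ℓ contributes ℓ−1 transpositions, so π is a product of 6 + 1 = 7 transpositions — odd.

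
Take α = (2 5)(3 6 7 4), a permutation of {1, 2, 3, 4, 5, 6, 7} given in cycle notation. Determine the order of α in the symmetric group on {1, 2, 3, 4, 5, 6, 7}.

The cycle type of α is (4, 2, 1).
The order of α is the least common multiple of its cycle lengths: lcm(4, 2) = 4.

4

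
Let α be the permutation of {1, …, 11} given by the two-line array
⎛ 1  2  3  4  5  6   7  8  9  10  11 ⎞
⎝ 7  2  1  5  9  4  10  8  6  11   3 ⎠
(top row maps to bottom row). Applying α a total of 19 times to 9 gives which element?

Tracing 9 → 6 → … returns to 9 after 4 steps, so 9 lies in a 4-cycle (4, 5, 9, 6).
Powers repeat with period 4 on this cycle, and 19 mod 4 = 3, so α^19(9) = α^3(9).
Stepping 3 places around the cycle: 9 → 6 → 4 → 5.

5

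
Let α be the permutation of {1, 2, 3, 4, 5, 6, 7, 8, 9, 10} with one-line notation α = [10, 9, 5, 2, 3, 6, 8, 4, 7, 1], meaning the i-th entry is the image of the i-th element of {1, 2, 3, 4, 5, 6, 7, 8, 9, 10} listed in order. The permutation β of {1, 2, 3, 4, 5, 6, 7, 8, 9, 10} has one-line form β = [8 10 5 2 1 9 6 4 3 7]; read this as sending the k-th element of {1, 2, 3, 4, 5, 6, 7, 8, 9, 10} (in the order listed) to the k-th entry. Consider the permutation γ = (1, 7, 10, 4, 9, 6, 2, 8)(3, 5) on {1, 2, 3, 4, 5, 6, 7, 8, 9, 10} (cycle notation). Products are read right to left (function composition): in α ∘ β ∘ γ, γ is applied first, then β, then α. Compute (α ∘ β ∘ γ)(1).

6

Chase 1: γ(1) = 7; β(7) = 6; α(6) = 6. Hence (α ∘ β ∘ γ)(1) = 6.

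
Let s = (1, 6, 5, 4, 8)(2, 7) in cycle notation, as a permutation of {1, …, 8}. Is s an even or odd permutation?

odd

The cycle lengths are 5, 2, 1.
A cycle is odd iff its length is even; s has 1 even-length cycle, so sgn(s) = (−1)^1 and s is odd.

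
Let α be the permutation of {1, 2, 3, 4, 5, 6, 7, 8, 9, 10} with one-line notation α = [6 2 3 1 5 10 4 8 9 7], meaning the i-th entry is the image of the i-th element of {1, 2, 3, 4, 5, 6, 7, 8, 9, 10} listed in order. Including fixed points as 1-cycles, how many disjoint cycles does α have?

6

The cycle decomposition is (1, 6, 10, 7, 4)(2)(3)(5)(8)(9), which has 6 cycles (counting 1-cycles).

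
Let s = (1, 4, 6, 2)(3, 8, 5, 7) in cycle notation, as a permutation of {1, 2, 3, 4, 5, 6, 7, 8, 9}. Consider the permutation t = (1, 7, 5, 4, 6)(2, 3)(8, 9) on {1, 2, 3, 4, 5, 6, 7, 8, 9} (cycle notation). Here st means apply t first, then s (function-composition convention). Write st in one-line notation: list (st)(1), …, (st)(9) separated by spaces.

3 8 1 2 6 4 7 9 5

(st)(x) = s(t(x)). Computing each image: s(t(1)) = s(7) = 3, s(t(2)) = s(3) = 8, s(t(3)) = s(2) = 1, s(t(4)) = s(6) = 2, s(t(5)) = s(4) = 6, s(t(6)) = s(1) = 4, s(t(7)) = s(5) = 7, s(t(8)) = s(9) = 9, s(t(9)) = s(8) = 5.
Hence st = [3 8 1 2 6 4 7 9 5].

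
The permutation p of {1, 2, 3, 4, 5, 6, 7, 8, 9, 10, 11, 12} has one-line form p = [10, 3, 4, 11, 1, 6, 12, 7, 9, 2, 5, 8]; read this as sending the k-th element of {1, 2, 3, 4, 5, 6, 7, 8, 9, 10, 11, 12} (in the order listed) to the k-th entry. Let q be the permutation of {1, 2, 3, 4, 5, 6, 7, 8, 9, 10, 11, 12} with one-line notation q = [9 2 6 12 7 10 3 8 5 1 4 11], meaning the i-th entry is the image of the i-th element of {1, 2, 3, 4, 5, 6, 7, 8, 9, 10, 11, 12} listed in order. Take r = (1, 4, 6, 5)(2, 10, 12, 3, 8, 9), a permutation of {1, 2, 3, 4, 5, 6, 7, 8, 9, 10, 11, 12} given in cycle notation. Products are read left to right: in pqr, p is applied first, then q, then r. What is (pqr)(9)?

(pqr)(9) = r(q(p(9))). p(9) = 9, then q(9) = 5, then r(5) = 1, so the result is 1.

1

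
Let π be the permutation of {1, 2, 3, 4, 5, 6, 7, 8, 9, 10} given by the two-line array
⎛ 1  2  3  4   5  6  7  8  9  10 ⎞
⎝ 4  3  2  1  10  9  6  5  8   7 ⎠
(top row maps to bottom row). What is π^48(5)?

Tracing 5 → 10 → … returns to 5 after 6 steps, so 5 lies in a 6-cycle (5, 10, 7, 6, 9, 8).
On a 6-cycle, π^6 is the identity, so π^48 = π^0 there (48 ≡ 0 mod 6).
So π^48(5) = 5.

5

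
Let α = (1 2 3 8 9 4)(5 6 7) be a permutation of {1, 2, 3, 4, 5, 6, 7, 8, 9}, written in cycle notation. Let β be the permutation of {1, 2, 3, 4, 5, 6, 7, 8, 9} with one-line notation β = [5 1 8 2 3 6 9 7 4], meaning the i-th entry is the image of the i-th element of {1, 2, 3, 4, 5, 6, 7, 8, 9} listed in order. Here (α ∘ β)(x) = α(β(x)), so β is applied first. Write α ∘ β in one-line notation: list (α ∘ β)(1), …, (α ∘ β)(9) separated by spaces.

(α ∘ β)(x) = α(β(x)). Computing each image: α(β(1)) = α(5) = 6, α(β(2)) = α(1) = 2, α(β(3)) = α(8) = 9, α(β(4)) = α(2) = 3, α(β(5)) = α(3) = 8, α(β(6)) = α(6) = 7, α(β(7)) = α(9) = 4, α(β(8)) = α(7) = 5, α(β(9)) = α(4) = 1.
Hence α ∘ β = [6 2 9 3 8 7 4 5 1].

6 2 9 3 8 7 4 5 1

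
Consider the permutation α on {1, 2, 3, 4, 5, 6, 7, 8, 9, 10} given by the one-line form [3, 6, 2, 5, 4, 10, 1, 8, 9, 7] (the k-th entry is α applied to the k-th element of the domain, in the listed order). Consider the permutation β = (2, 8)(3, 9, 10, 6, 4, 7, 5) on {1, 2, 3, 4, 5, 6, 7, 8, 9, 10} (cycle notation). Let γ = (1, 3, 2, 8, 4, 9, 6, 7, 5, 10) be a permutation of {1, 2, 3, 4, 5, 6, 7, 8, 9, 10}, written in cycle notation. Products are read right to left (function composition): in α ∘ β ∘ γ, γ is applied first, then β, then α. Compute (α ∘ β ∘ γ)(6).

4

(α ∘ β ∘ γ)(6) = α(β(γ(6))). γ(6) = 7, then β(7) = 5, then α(5) = 4, so the result is 4.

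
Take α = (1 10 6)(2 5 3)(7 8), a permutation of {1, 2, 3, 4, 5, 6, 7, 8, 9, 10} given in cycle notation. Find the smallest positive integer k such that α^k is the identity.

The disjoint cycles have lengths 3, 3, 2, 1, 1.
The order of α is the least common multiple of its cycle lengths: lcm(3, 3, 2) = 6.

6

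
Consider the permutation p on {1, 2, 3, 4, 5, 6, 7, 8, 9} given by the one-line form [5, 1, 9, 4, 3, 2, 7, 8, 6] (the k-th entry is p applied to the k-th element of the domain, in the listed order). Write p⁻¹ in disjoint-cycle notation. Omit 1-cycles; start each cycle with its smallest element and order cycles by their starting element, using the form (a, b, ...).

(1, 2, 6, 9, 3, 5)

First write p in disjoint cycles: (1, 5, 3, 9, 6, 2).
Reversing each cycle (and rotating so the smallest element leads) gives p⁻¹ = (1, 2, 6, 9, 3, 5).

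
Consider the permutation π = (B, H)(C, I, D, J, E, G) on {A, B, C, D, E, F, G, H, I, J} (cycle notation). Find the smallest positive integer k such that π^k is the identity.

6

The cycle type of π is (6, 2, 1, 1).
The order of π is the least common multiple of its cycle lengths: lcm(6, 2) = 6.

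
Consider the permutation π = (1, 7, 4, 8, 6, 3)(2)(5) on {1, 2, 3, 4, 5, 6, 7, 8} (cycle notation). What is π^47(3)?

6

3 lies in the 6-cycle (1, 7, 4, 8, 6, 3).
Powers repeat with period 6 on this cycle, and 47 mod 6 = 5, so π^47(3) = π^5(3).
Stepping 5 places around the cycle: 3 → 1 → 7 → 4 → 8 → 6.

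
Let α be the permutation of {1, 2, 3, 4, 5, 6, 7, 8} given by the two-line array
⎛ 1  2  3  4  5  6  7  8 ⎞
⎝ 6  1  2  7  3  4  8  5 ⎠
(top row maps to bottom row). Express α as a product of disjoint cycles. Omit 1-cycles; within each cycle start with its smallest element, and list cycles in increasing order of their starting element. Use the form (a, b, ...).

Iterating α from 1 gives 1 → 6 → 4 → 7 → 8 → 5 → 3 → 2 → 1; that is the 8-cycle (1, 6, 4, 7, 8, 5, 3, 2).
Continuing from each remaining unvisited element yields (1, 6, 4, 7, 8, 5, 3, 2).

(1, 6, 4, 7, 8, 5, 3, 2)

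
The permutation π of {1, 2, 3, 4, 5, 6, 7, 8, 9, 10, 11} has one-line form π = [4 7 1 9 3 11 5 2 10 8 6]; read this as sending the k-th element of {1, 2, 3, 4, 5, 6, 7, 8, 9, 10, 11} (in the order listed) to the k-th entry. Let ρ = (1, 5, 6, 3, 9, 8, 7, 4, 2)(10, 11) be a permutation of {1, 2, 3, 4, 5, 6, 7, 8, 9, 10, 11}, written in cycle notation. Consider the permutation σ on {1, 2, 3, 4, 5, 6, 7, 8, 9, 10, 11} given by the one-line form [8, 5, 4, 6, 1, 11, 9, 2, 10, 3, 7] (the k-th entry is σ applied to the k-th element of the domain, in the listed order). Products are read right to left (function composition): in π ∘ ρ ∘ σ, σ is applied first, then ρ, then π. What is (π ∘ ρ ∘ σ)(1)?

Apply the permutations in order: σ(1) = 8, then ρ(8) = 7, then π(7) = 5. So (π ∘ ρ ∘ σ)(1) = 5.

5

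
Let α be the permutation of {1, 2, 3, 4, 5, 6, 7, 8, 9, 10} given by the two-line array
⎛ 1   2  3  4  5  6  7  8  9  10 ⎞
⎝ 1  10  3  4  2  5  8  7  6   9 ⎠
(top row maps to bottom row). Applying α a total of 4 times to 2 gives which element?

Tracing 2 → 10 → … returns to 2 after 5 steps, so 2 lies in a 5-cycle (2 10 9 6 5).
Stepping 4 places around the cycle: 2 → 10 → 9 → 6 → 5.

5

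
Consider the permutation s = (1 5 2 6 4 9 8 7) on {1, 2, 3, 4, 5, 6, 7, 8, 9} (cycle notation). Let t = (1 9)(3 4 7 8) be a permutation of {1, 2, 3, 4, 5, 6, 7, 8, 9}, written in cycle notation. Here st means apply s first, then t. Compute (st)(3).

s(3) = 3, then t(3) = 4; composing gives (st)(3) = 4.

4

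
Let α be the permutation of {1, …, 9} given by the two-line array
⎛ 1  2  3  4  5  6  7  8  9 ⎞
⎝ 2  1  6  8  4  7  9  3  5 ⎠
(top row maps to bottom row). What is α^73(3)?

Tracing 3 → 6 → … returns to 3 after 7 steps, so 3 lies in a 7-cycle (3 6 7 9 5 4 8).
Powers repeat with period 7 on this cycle, and 73 mod 7 = 3, so α^73(3) = α^3(3).
Stepping 3 places around the cycle: 3 → 6 → 7 → 9.

9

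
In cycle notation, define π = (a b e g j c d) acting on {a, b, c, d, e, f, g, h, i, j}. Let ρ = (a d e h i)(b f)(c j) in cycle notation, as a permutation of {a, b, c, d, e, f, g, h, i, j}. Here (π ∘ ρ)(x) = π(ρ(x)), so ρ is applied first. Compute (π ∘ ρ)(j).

d

ρ(j) = c, then π(c) = d; composing gives (π ∘ ρ)(j) = d.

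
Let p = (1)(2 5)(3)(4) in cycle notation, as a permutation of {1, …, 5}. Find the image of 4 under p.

4

The 1-cycle (4) fixes 4, so p(4) = 4.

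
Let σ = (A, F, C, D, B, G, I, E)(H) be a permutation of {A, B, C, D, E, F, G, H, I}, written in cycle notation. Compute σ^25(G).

G lies in the 8-cycle (A, F, C, D, B, G, I, E).
Since the cycle has length 8, σ^25 acts on it the same as σ^1 (25 mod 8 = 1).
Stepping 1 place around the cycle: G → I.

I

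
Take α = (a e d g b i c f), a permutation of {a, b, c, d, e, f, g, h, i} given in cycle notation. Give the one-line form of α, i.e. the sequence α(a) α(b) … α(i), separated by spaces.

Each element maps to the next entry in its cycle (wrapping to the front): a↦e, b↦i, c↦f, d↦g, e↦d, f↦a, g↦b, h↦h, i↦c.
Listing these in domain order gives e i f g d a b h c.

e i f g d a b h c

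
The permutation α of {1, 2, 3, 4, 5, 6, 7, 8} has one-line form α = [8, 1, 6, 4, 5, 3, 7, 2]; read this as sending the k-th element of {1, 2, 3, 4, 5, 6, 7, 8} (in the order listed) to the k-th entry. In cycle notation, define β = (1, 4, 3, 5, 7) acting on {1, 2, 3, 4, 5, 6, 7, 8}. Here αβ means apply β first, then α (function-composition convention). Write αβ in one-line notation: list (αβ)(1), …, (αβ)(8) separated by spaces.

4 1 5 6 7 3 8 2

(αβ)(x) = α(β(x)). Computing each image: α(β(1)) = α(4) = 4, α(β(2)) = α(2) = 1, α(β(3)) = α(5) = 5, α(β(4)) = α(3) = 6, α(β(5)) = α(7) = 7, α(β(6)) = α(6) = 3, α(β(7)) = α(1) = 8, α(β(8)) = α(8) = 2.
Hence αβ = [4 1 5 6 7 3 8 2].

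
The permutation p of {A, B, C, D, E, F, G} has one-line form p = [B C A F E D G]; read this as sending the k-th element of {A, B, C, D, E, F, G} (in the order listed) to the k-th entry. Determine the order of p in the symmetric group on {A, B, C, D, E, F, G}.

6

Decomposing into disjoint cycles gives cycle lengths 3, 2, 1, 1.
The order of p is the least common multiple of its cycle lengths: lcm(3, 2) = 6.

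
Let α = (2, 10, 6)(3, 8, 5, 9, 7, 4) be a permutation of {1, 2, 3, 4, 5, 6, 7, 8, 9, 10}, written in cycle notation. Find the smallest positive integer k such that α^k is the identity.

6

The cycle type of α is (6, 3, 1).
The order of α is the least common multiple of its cycle lengths: lcm(6, 3) = 6.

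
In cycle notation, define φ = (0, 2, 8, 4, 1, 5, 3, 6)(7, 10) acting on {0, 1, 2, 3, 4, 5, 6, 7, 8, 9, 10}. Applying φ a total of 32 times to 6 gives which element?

6 lies in the 8-cycle (0, 2, 8, 4, 1, 5, 3, 6).
On an 8-cycle, φ^8 is the identity, so φ^32 = φ^0 there (32 ≡ 0 mod 8).
So φ^32(6) = 6.

6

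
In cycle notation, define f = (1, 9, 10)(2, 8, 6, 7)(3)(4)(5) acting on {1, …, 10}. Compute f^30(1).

1

1 lies in the 3-cycle (1, 9, 10).
On a 3-cycle, f^3 is the identity, so f^30 = f^0 there (30 ≡ 0 mod 3).
So f^30(1) = 1.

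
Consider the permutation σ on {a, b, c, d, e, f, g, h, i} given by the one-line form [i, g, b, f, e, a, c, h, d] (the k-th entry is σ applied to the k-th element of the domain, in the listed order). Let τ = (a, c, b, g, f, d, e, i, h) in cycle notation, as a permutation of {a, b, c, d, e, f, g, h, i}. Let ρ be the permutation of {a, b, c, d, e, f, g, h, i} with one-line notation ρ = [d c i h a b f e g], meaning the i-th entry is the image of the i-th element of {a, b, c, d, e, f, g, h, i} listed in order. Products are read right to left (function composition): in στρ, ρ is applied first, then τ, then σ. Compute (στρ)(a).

e

(στρ)(a) = σ(τ(ρ(a))). ρ(a) = d, then τ(d) = e, then σ(e) = e, so the result is e.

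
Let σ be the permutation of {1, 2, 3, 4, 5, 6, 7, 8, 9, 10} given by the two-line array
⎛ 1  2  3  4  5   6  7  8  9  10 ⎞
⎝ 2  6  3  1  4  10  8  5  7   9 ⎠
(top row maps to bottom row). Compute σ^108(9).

Tracing 9 → 7 → … returns to 9 after 9 steps, so 9 lies in a 9-cycle (1, 2, 6, 10, 9, 7, 8, 5, 4).
On a 9-cycle, σ^9 is the identity, so σ^108 = σ^0 there (108 ≡ 0 mod 9).
So σ^108(9) = 9.

9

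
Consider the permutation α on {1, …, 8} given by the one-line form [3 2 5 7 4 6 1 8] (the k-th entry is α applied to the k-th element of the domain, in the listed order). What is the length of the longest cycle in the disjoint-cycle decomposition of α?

5

Decomposing into disjoint cycles gives (1 3 5 4 7); the longest has length 5.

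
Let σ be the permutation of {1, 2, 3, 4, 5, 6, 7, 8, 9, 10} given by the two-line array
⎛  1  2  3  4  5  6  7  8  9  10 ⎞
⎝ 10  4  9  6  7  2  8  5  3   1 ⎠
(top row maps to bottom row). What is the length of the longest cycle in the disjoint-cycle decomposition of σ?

Decomposing into disjoint cycles gives (1, 10)(2, 4, 6)(3, 9)(5, 7, 8); the longest has length 3.

3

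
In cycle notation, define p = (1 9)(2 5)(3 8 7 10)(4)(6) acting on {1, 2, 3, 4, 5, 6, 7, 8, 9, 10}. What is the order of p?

The cycle type of p is (4, 2, 2, 1, 1).
The order is lcm(4, 2, 2) = 4.

4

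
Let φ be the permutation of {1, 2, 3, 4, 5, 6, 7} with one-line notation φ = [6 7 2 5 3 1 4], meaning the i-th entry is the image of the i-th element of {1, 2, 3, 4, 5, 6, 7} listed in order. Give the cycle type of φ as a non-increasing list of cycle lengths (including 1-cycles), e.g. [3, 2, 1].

[5, 2]

The disjoint cycles are (1 6)(2 7 4 5 3), with lengths 5, 2 in non-increasing order.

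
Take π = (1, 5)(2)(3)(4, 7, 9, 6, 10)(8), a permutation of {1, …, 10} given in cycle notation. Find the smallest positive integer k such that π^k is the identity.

10

The cycle type of π is (5, 2, 1, 1, 1).
Since disjoint cycles commute, ord(π) = lcm(5, 2) = 10.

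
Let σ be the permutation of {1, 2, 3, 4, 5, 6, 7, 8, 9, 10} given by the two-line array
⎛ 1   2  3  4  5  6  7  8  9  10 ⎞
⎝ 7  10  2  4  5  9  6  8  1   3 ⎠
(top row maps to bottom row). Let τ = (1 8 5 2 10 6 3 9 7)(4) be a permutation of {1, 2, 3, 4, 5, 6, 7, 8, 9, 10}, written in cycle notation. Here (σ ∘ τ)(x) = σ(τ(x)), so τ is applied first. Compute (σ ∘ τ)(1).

8

(σ ∘ τ)(1) = σ(τ(1)). τ(1) = 8, then σ(8) = 8. So (σ ∘ τ)(1) = 8.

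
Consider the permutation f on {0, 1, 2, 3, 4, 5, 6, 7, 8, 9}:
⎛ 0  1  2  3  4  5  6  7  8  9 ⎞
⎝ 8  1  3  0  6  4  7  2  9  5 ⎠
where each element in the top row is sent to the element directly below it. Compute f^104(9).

2

Tracing 9 → 5 → … returns to 9 after 9 steps, so 9 lies in a 9-cycle (0 8 9 5 4 6 7 2 3).
On a 9-cycle, f^9 is the identity, so f^104 = f^5 there (104 ≡ 5 mod 9).
Stepping 5 places around the cycle: 9 → 5 → 4 → 6 → 7 → 2.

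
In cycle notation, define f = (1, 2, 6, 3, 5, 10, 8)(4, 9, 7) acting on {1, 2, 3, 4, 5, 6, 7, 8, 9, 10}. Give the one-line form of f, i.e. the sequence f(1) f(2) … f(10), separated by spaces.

Image by image: 1→2, 2→6, 3→5, 4→9, 5→10, 6→3, 7→4, 8→1, 9→7, 10→8.
So the one-line form is 2 6 5 9 10 3 4 1 7 8.

2 6 5 9 10 3 4 1 7 8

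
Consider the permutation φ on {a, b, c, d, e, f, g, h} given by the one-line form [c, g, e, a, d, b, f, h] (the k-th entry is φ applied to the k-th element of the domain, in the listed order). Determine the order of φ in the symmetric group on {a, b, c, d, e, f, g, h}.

12

Decomposing into disjoint cycles gives cycle lengths 4, 3, 1.
The order of φ is the least common multiple of its cycle lengths: lcm(4, 3) = 12.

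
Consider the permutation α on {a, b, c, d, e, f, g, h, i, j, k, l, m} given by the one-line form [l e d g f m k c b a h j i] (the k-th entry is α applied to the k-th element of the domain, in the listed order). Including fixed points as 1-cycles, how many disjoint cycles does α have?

The cycle decomposition is (a l j)(b e f m i)(c d g k h), which has 3 cycles (counting 1-cycles).

3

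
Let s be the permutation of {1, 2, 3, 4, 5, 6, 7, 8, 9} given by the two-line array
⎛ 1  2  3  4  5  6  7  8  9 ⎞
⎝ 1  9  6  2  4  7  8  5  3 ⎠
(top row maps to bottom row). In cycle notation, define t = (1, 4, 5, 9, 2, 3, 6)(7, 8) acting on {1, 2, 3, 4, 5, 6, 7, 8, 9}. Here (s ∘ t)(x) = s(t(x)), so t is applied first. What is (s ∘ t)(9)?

9

(s ∘ t)(9) = s(t(9)). t(9) = 2, then s(2) = 9. So (s ∘ t)(9) = 9.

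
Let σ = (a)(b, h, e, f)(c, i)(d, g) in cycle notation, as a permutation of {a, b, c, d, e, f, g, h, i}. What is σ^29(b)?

b lies in the 4-cycle (b, h, e, f).
On a 4-cycle, σ^4 is the identity, so σ^29 = σ^1 there (29 ≡ 1 mod 4).
Advancing 1 step from b: b → h.

h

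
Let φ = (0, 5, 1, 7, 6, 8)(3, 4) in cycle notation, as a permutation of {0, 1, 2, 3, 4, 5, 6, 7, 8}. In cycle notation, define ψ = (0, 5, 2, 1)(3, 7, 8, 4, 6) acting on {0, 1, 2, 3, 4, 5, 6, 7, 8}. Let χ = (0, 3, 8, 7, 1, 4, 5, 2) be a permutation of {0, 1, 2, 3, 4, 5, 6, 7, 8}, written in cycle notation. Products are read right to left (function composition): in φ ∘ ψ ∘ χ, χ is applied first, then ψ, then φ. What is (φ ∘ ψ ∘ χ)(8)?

0

Chase 8: χ(8) = 7; ψ(7) = 8; φ(8) = 0. Hence (φ ∘ ψ ∘ χ)(8) = 0.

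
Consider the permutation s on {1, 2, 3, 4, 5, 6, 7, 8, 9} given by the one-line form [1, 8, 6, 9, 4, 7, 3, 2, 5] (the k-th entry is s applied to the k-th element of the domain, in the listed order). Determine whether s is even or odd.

In disjoint-cycle form the cycle lengths are 3, 3, 2, 1.
A cycle is odd iff its length is even; s has 1 even-length cycle, so sgn(s) = (−1)^1 and s is odd.

odd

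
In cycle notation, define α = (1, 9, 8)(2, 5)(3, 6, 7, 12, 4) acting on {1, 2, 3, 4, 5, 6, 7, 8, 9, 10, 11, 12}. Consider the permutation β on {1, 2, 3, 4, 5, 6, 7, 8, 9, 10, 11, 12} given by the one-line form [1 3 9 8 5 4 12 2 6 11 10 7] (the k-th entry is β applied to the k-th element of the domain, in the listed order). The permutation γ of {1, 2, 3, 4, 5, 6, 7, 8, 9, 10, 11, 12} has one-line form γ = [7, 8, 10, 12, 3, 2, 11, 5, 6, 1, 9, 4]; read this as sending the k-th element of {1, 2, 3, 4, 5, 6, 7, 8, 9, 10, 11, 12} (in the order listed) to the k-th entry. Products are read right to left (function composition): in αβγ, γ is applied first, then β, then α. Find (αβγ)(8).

2

(αβγ)(8) = α(β(γ(8))). γ(8) = 5, then β(5) = 5, then α(5) = 2, so the result is 2.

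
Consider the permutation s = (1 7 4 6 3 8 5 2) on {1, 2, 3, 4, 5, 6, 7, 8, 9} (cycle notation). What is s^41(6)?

6 lies in the 8-cycle (1 7 4 6 3 8 5 2).
Powers repeat with period 8 on this cycle, and 41 mod 8 = 1, so s^41(6) = s^1(6).
Advancing 1 step from 6: 6 → 3.

3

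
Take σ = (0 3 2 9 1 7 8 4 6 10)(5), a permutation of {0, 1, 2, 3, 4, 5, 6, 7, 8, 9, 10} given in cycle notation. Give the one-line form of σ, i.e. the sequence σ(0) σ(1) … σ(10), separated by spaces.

Image by image: 0→3, 1→7, 2→9, 3→2, 4→6, 5→5, 6→10, 7→8, 8→4, 9→1, 10→0.
So the one-line form is 3 7 9 2 6 5 10 8 4 1 0.

3 7 9 2 6 5 10 8 4 1 0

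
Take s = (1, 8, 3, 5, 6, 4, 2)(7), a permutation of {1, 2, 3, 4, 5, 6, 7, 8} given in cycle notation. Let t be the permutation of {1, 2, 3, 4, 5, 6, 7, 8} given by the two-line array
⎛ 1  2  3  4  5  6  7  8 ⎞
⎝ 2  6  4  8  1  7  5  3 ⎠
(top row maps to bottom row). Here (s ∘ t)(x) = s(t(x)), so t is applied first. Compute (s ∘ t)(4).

3

t(4) = 8, then s(8) = 3; composing gives (s ∘ t)(4) = 3.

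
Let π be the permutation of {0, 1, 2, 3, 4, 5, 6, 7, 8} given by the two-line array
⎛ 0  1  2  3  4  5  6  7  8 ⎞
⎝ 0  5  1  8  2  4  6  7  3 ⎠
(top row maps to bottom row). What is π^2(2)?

Tracing 2 → 1 → … returns to 2 after 4 steps, so 2 lies in a 4-cycle (1, 5, 4, 2).
Stepping 2 places around the cycle: 2 → 1 → 5.

5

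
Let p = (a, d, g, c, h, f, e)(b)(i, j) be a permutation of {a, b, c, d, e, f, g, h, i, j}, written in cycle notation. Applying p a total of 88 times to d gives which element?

f

d lies in the 7-cycle (a, d, g, c, h, f, e).
Since the cycle has length 7, p^88 acts on it the same as p^4 (88 mod 7 = 4).
Advancing 4 steps from d: d → g → c → h → f.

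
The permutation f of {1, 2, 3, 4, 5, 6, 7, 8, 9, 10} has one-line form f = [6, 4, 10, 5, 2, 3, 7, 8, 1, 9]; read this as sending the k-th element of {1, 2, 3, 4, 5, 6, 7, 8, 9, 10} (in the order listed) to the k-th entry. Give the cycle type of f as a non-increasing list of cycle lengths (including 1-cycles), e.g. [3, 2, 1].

[5, 3, 1, 1]

The disjoint cycles are (1 6 3 10 9)(2 4 5)(7)(8), with lengths 5, 3, 1, 1 in non-increasing order.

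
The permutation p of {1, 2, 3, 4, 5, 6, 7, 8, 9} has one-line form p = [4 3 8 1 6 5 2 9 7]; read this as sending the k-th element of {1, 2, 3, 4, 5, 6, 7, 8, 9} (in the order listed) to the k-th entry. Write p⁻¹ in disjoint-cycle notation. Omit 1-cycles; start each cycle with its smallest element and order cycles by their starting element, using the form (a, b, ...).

The cycle decomposition of p is (1, 4)(2, 3, 8, 9, 7)(5, 6).
The inverse reverses every cycle; in canonical form, p⁻¹ = (1, 4)(2, 7, 9, 8, 3)(5, 6).

(1, 4)(2, 7, 9, 8, 3)(5, 6)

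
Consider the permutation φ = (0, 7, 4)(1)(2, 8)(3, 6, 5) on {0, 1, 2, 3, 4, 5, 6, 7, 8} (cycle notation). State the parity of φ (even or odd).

The cycle lengths are 3, 3, 2, 1.
A cycle is odd iff its length is even; φ has 1 even-length cycle, so sgn(φ) = (−1)^1 and φ is odd.

odd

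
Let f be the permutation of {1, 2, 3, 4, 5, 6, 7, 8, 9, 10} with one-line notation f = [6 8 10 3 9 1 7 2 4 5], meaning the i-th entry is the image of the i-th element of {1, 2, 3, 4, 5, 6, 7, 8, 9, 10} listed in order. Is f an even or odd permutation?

even

In disjoint-cycle form the cycle lengths are 5, 2, 2, 1.
A cycle is odd iff its length is even; f has 2 even-length cycles, so sgn(f) = (−1)^2 and f is even.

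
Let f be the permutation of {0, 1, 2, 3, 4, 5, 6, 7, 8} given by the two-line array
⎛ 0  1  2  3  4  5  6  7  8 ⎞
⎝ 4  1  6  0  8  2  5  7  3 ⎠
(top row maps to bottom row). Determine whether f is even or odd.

In disjoint-cycle form the cycle lengths are 4, 3, 1, 1.
A cycle is odd iff its length is even; f has 1 even-length cycle, so sgn(f) = (−1)^1 and f is odd.

odd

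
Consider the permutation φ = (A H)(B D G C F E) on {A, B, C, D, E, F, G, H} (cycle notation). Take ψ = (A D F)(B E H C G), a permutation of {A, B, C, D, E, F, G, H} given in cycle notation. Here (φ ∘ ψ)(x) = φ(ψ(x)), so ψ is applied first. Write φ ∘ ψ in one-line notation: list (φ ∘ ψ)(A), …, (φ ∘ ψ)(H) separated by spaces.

G B C E A H D F

For each element, apply ψ then φ: A → D → G; B → E → B; C → G → C; D → F → E; E → H → A; F → A → H; G → B → D; H → C → F.
Collecting the images, φ ∘ ψ = [G B C E A H D F].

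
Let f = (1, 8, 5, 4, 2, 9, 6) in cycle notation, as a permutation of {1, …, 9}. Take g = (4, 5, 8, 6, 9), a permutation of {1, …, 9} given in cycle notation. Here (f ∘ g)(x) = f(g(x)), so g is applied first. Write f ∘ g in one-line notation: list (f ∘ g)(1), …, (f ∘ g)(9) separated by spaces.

8 9 3 4 5 6 7 1 2

For each element, apply g then f: 1 → 1 → 8; 2 → 2 → 9; 3 → 3 → 3; 4 → 5 → 4; 5 → 8 → 5; 6 → 9 → 6; 7 → 7 → 7; 8 → 6 → 1; 9 → 4 → 2.
So f ∘ g in one-line form is 8 9 3 4 5 6 7 1 2.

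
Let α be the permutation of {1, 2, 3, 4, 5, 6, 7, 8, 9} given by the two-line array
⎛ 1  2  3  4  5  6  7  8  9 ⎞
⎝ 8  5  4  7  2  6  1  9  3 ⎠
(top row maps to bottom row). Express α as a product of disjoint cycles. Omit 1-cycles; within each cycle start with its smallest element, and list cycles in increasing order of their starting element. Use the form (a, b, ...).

(1, 8, 9, 3, 4, 7)(2, 5)

Iterating α from 1 gives 1 → 8 → 9 → 3 → 4 → 7 → 1; that is the 6-cycle (1, 8, 9, 3, 4, 7).
Continuing from each remaining unvisited element yields (1, 8, 9, 3, 4, 7)(2, 5).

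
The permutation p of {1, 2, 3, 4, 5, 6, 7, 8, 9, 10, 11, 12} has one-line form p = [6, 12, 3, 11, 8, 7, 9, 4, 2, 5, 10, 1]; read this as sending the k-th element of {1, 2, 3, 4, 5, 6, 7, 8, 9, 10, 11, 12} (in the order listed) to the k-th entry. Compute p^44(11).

4

Tracing 11 → 10 → … returns to 11 after 5 steps, so 11 lies in a 5-cycle (4 11 10 5 8).
Powers repeat with period 5 on this cycle, and 44 mod 5 = 4, so p^44(11) = p^4(11).
Advancing 4 steps from 11: 11 → 10 → 5 → 8 → 4.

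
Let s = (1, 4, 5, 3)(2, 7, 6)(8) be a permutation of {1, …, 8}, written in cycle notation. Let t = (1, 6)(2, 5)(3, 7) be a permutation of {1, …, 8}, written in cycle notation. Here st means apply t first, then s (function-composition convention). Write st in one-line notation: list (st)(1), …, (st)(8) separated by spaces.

2 3 6 5 7 4 1 8

Chase each element through t then s: 1 → 6 → 2; 2 → 5 → 3; 3 → 7 → 6; 4 → 4 → 5; 5 → 2 → 7; 6 → 1 → 4; 7 → 3 → 1; 8 → 8 → 8.
So st in one-line form is 2 3 6 5 7 4 1 8.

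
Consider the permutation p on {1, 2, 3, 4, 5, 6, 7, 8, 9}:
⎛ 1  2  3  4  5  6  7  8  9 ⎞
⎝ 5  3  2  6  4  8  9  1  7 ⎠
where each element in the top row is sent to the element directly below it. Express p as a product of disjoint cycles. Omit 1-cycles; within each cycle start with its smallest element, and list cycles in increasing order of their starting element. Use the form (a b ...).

(1 5 4 6 8)(2 3)(7 9)

From 1: 1 → 5 → 4 → 6 → 8 → 1, closing the cycle (1 5 4 6 8).
Repeating from the next unused element and collecting all non-trivial cycles gives (1 5 4 6 8)(2 3)(7 9).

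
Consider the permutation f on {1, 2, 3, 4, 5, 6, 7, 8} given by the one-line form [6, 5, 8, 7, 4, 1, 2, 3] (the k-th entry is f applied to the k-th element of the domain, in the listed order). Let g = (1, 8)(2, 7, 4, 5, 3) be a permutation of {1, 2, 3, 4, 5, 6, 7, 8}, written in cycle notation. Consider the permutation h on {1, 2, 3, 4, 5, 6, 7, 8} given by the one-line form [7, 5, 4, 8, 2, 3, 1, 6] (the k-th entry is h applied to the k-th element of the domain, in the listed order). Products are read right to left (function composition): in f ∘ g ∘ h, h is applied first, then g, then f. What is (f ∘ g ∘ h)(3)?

Apply the permutations in order: h(3) = 4, then g(4) = 5, then f(5) = 4. So (f ∘ g ∘ h)(3) = 4.

4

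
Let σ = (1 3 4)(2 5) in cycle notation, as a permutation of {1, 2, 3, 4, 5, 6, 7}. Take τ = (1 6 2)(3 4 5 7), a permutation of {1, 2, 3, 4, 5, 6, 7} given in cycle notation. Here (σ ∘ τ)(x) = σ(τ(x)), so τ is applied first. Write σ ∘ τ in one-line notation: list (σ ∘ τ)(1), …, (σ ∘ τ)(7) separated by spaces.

Chase each element through τ then σ: 1 → 6 → 6; 2 → 1 → 3; 3 → 4 → 1; 4 → 5 → 2; 5 → 7 → 7; 6 → 2 → 5; 7 → 3 → 4.
Collecting the images, σ ∘ τ = [6 3 1 2 7 5 4].

6 3 1 2 7 5 4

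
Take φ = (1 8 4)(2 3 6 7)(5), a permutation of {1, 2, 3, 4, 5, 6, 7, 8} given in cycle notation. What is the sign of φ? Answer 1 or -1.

The cycle lengths are 4, 3, 1.
A cycle is odd iff its length is even; φ has 1 even-length cycle, so sgn(φ) = (−1)^1 and φ is odd.

-1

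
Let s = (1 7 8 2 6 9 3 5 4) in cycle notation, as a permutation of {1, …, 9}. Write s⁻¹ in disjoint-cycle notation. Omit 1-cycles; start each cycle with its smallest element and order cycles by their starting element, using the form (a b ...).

(1 4 5 3 9 6 2 8 7)

The inverse reverses each cycle.
After reversing and putting each cycle's least element first, s⁻¹ = (1 4 5 3 9 6 2 8 7).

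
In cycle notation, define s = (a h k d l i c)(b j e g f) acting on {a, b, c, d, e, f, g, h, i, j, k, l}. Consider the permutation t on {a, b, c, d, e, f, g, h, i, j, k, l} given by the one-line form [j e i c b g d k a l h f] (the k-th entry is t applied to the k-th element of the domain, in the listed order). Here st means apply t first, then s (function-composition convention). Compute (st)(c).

First apply t: t(c) = i, then s(i) = c. Thus (st)(c) = c.

c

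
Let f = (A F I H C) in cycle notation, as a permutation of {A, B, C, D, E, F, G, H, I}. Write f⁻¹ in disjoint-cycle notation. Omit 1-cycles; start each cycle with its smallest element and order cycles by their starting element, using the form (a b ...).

Inverting a permutation written in cycle notation just reverses the order within every cycle.
After reversing and putting each cycle's least element first, f⁻¹ = (A C H I F).

(A C H I F)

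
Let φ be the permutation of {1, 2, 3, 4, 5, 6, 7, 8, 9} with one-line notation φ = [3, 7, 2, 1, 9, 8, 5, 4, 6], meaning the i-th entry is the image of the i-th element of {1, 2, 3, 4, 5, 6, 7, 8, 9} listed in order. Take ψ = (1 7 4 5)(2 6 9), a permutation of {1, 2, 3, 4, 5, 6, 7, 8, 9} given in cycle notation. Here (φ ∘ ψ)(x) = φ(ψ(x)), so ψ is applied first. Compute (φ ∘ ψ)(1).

(φ ∘ ψ)(1) = φ(ψ(1)). ψ(1) = 7, then φ(7) = 5. So (φ ∘ ψ)(1) = 5.

5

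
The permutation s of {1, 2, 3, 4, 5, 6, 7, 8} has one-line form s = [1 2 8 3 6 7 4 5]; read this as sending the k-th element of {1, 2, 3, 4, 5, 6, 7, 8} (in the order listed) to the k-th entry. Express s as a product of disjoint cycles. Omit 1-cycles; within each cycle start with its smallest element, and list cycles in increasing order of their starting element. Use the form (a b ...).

Start at 3 and follow images: 3 → 8 → 5 → 6 → 7 → 4 → 3, giving the cycle (3 8 5 6 7 4).
Repeating from the next unused element and collecting all non-trivial cycles gives (3 8 5 6 7 4).

(3 8 5 6 7 4)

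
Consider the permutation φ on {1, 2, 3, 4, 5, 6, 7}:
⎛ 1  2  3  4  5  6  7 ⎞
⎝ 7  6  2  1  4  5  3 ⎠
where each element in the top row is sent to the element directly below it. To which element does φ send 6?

5

The entry below 6 in the array is 5, so φ(6) = 5.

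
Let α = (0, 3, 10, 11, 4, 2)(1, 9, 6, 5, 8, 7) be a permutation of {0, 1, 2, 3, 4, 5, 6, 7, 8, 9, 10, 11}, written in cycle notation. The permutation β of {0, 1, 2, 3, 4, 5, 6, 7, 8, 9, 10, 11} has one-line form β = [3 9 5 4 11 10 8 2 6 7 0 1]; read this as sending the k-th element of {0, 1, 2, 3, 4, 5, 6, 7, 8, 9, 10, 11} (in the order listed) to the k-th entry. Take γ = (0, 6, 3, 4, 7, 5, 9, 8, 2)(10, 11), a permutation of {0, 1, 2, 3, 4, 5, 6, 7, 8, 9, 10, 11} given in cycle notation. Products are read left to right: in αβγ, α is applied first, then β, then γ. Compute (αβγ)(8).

0

(αβγ)(8) = γ(β(α(8))). α(8) = 7, then β(7) = 2, then γ(2) = 0, so the result is 0.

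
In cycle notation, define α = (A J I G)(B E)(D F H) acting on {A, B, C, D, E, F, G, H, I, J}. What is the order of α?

12

The disjoint cycles have lengths 4, 3, 2, 1.
The order of α is the least common multiple of its cycle lengths: lcm(4, 3, 2) = 12.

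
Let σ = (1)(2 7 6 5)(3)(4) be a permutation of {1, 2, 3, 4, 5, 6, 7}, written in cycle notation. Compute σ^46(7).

7 lies in the 4-cycle (2 7 6 5).
On a 4-cycle, σ^4 is the identity, so σ^46 = σ^2 there (46 ≡ 2 mod 4).
Stepping 2 places around the cycle: 7 → 6 → 5.

5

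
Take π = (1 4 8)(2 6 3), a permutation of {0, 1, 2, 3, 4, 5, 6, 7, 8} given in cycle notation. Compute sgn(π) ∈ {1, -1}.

1

The cycle lengths are 3, 3, 1, 1, 1.
A cycle is odd iff its length is even; π has 0 even-length cycles, so sgn(π) = (−1)^0 and π is even.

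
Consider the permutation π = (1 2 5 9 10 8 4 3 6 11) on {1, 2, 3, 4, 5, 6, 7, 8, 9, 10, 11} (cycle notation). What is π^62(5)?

10

5 lies in the 10-cycle (1 2 5 9 10 8 4 3 6 11).
Since the cycle has length 10, π^62 acts on it the same as π^2 (62 mod 10 = 2).
Stepping 2 places around the cycle: 5 → 9 → 10.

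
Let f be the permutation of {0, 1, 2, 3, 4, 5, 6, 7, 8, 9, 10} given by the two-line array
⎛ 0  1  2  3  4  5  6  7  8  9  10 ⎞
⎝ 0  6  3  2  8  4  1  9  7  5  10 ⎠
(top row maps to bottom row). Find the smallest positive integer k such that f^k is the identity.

Writing f as disjoint cycles, the cycle lengths are 5, 2, 2, 1, 1.
The order is lcm(5, 2, 2) = 10.

10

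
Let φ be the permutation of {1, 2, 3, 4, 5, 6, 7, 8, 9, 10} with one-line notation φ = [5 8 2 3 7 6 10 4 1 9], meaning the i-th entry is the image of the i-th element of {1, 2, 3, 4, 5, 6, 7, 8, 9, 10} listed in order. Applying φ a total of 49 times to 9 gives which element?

Tracing 9 → 1 → … returns to 9 after 5 steps, so 9 lies in a 5-cycle (1, 5, 7, 10, 9).
On a 5-cycle, φ^5 is the identity, so φ^49 = φ^4 there (49 ≡ 4 mod 5).
Stepping 4 places around the cycle: 9 → 1 → 5 → 7 → 10.

10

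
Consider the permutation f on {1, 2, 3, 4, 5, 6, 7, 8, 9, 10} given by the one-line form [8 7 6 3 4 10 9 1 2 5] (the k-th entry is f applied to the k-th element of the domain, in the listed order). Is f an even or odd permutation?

In disjoint-cycle form the cycle lengths are 5, 3, 2.
A cycle is odd iff its length is even; f has 1 even-length cycle, so sgn(f) = (−1)^1 and f is odd.

odd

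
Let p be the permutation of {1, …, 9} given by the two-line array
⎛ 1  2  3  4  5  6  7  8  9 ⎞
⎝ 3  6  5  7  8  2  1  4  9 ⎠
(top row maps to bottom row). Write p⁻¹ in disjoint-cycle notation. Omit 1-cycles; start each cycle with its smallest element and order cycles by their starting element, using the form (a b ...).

(1 7 4 8 5 3)(2 6)

The cycle decomposition of p is (1 3 5 8 4 7)(2 6).
The inverse reverses every cycle; in canonical form, p⁻¹ = (1 7 4 8 5 3)(2 6).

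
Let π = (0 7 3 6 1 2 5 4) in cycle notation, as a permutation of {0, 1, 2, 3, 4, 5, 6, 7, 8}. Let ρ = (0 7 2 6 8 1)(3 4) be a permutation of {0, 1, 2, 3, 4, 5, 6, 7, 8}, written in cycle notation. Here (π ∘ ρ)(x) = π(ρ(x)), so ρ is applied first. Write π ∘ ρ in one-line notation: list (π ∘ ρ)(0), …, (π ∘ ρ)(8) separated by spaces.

3 7 1 0 6 4 8 5 2

For each element, apply ρ then π: 0 → 7 → 3; 1 → 0 → 7; 2 → 6 → 1; 3 → 4 → 0; 4 → 3 → 6; 5 → 5 → 4; 6 → 8 → 8; 7 → 2 → 5; 8 → 1 → 2.
So π ∘ ρ in one-line form is 3 7 1 0 6 4 8 5 2.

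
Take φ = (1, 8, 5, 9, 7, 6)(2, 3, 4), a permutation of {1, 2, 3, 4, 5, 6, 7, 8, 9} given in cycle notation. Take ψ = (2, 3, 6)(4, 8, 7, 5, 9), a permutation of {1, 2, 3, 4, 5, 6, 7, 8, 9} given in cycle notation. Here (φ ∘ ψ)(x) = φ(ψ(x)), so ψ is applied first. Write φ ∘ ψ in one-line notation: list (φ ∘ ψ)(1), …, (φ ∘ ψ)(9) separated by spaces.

8 4 1 5 7 3 9 6 2

(φ ∘ ψ)(x) = φ(ψ(x)). Computing each image: φ(ψ(1)) = φ(1) = 8, φ(ψ(2)) = φ(3) = 4, φ(ψ(3)) = φ(6) = 1, φ(ψ(4)) = φ(8) = 5, φ(ψ(5)) = φ(9) = 7, φ(ψ(6)) = φ(2) = 3, φ(ψ(7)) = φ(5) = 9, φ(ψ(8)) = φ(7) = 6, φ(ψ(9)) = φ(4) = 2.
Hence φ ∘ ψ = [8 4 1 5 7 3 9 6 2].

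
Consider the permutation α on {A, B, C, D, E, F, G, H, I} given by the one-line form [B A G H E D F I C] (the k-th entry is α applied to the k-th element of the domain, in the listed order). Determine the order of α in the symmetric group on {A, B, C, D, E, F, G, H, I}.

Decomposing into disjoint cycles gives cycle lengths 6, 2, 1.
Since disjoint cycles commute, ord(α) = lcm(6, 2) = 6.

6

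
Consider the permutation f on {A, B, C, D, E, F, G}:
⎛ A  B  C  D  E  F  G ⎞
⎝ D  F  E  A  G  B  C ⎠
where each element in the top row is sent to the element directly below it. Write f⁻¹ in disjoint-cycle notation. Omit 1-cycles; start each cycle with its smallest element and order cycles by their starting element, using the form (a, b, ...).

First write f in disjoint cycles: (A, D)(B, F)(C, E, G).
The inverse reverses every cycle; in canonical form, f⁻¹ = (A, D)(B, F)(C, G, E).

(A, D)(B, F)(C, G, E)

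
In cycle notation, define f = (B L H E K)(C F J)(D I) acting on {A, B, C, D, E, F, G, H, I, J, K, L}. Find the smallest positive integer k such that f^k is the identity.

The cycle type of f is (5, 3, 2, 1, 1).
Since disjoint cycles commute, ord(f) = lcm(5, 3, 2) = 30.

30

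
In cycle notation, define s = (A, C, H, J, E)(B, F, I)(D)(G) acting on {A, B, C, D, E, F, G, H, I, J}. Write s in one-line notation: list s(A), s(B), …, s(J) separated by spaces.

C F H D A I G J B E

Image by image: A→C, B→F, C→H, D→D, E→A, F→I, G→G, H→J, I→B, J→E.
Listing these in domain order gives C F H D A I G J B E.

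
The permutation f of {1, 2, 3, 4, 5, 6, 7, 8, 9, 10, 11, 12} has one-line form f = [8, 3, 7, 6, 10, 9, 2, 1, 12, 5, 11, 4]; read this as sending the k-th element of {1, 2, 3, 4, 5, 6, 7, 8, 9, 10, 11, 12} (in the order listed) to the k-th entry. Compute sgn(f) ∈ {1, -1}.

-1

In disjoint-cycle form the cycle lengths are 4, 3, 2, 2, 1.
A cycle is odd iff its length is even; f has 3 even-length cycles, so sgn(f) = (−1)^3 and f is odd.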